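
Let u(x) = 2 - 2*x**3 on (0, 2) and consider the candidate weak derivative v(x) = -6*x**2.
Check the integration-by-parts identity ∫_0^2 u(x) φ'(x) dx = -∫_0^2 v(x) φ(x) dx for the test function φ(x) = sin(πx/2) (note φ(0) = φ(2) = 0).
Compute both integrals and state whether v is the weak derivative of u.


LHS = -192/π^3 + 48/π, RHS = -192/π^3 + 48/π. Yes, v = u' weakly.

u(x) = 2 - 2*x**3, classical derivative u'(x) = -6*x**2.
φ(x) = sin(πx/2), so φ'(x) = π*cos(π*x/2)/2.
Note φ(0) = φ(2) = 0, so the boundary term u·φ vanishes.
LHS = ∫_0^2 u(x) φ'(x) dx = ∫_0^2 (-π*x^3*cos(π*x/2) + π*cos(π*x/2)) dx. Term by term:
  ∫_0^2 π*cos(π*x/2) dx = 0;  ∫_0^2 -π*x^3*cos(π*x/2) dx = -192/π^3 + 48/π.
Sum: 0 + -192/π^3 + 48/π = -192/π^3 + 48/π.
So LHS = -192/π^3 + 48/π.
∫_0^2 v(x) φ(x) dx = ∫_0^2 (-6*x^2*sin(π*x/2)) dx. Term by term:
  ∫_0^2 -6*x^2*sin(π*x/2) dx = -48/π + 192/π^3.
So RHS = -∫_0^2 v(x) φ(x) dx = -192/π^3 + 48/π.
LHS = RHS, so the identity holds for this test φ.
Moreover u is smooth here and v(x) = u'(x) = -6*x**2 pointwise, so the identity holds for every test function. Hence v is the weak derivative of u.


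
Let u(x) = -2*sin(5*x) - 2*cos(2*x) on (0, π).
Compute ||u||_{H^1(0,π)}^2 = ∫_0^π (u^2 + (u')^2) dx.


||u||_{H^1(0,π)}^2 = 400/21 + 62*π

u'(x) = 4*sin(2*x) - 10*cos(5*x).
Expand u² and (u')² and integrate term by term on (0, π), using: for integers n ≥ 1, ∫_0^π sin²(nx) dx = ∫_0^π cos²(nx) dx = π/2; for n ≠ n', ∫_0^π sin(nx)sin(n'x) dx = ∫_0^π cos(nx)cos(n'x) dx = 0; and by product-to-sum, ∫_0^π sin(nx)cos(n'x) dx = ½∫_0^π [sin((n+n')x) + sin((n−n')x)] dx, which is 0 when n+n' is even and 2n/(n²−n'²) when n+n' is odd (it need not vanish on (0, π)).
  u² squared terms: (-2)²·∫cos(2x)² dx = 4·π/2 = 2*π;  (-2)²·∫sin(5x)² dx = 4·π/2 = 2*π.
  u² cross terms: 2·(-2)·(-2)·∫cos(2x)·sin(5x) dx = 8·(10/21) = 80/21.
  So ∫_0^π u² dx = 2*π + 2*π + 80/21 = 80/21 + 4*π.
  (u')² squared terms: (-10)²·∫cos(5x)² dx = 100·π/2 = 50*π;  (4)²·∫sin(2x)² dx = 16·π/2 = 8*π.
  (u')² cross terms: 2·(-10)·(4)·∫cos(5x)·sin(2x) dx = -80·(-4/21) = 320/21.
  So ∫_0^π (u')² dx = 50*π + 8*π + 320/21 = 320/21 + 58*π.
||u||_{H^1}^2 = (80/21 + 4*π) + (320/21 + 58*π) = 400/21 + 62*π.


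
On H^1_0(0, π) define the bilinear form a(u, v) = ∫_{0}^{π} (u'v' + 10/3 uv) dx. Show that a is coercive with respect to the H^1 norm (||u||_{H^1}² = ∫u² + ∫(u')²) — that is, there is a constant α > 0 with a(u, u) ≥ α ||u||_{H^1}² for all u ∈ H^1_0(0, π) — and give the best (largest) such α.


α = 1

Coercivity of a(·,·) on H^1_0(0, π) means a(u, u) ≥ α ||u||_{H^1}² for every u ∈ H^1_0.
The interval has length L = π, and Poincaré/coercivity depend only on L. Here a(u, u) = ∫(u')² + (10/3)·∫u².
Here c = 10/3 ≥ 1, so a(u,u) = ∫(u')² + c∫u² ≥ ∫(u')² + ∫u² = ||u||_{H^1}², i.e. α = 1 works. No larger α is possible: a(u,u) ≥ α||u||_{H^1}² means (1−α)∫(u')² ≥ (α−c)∫u², and for the modes u_n = sin(nπ(x−x₀)/L) (x₀ the left endpoint) one has ∫u_n²/∫(u_n')² = (L/(nπ))² → 0, so a(u_n,u_n)/||u_n||_{H^1}² → 1. Hence the optimal constant is α = 1.
Therefore α = 1.


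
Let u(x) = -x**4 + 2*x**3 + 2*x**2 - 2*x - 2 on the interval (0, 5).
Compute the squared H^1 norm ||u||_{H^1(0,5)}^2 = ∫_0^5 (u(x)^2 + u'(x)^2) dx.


||u||_{H^1}^2 = 14611315/126

The H^1 norm (squared) on an interval (0, L) is
  ||u||_{H^1}^2 = ∫_0^L u(x)^2 dx + ∫_0^L u'(x)^2 dx.
Compute u'(x) = -4*x**3 + 6*x**2 + 4*x - 2.
Then u(x)^2 = x**8 - 4*x**7 + 12*x**5 - 16*x**3 - 4*x**2 + 8*x + 4 and u'(x)^2 = 16*x**6 - 48*x**5 + 4*x**4 + 64*x**3 - 8*x**2 - 16*x + 4.
Integrate each monomial from 0 to 5 using ∫_0^5 c·x^n dx = c·5^(n+1)/(n+1):
  ∫_0^5 u(x)^2 dx = ∫_0^5 (x^8 - 4*x^7 + 12*x^5 - 16*x^3 - 4*x^2 + 8*x + 4) dx. Term by term:
    ∫_0^5 x^8 dx = 1953125/9;  ∫_0^5 -4*x^7 dx = -390625/2;  ∫_0^5 12*x^5 dx = 31250;
    ∫_0^5 -16*x^3 dx = -2500;  ∫_0^5 -4*x^2 dx = -500/3;  ∫_0^5 8*x dx = 100;
    ∫_0^5 4 dx = 20.
  Sum: 1953125/9 − 390625/2 + 31250 − 2500 − 500/3 + 100 + 20 = 907285/18.
  ∫_0^5 u'(x)^2 dx = ∫_0^5 (16*x^6 - 48*x^5 + 4*x^4 + 64*x^3 - 8*x^2 - 16*x + 4) dx. Term by term:
    ∫_0^5 16*x^6 dx = 1250000/7;  ∫_0^5 -48*x^5 dx = -125000;  ∫_0^5 4*x^4 dx = 2500;
    ∫_0^5 64*x^3 dx = 10000;  ∫_0^5 -8*x^2 dx = -1000/3;  ∫_0^5 -16*x dx = -200;
    ∫_0^5 4 dx = 20.
  Sum: 1250000/7 − 125000 + 2500 + 10000 − 1000/3 − 200 + 20 = 1376720/21.
Adding: ||u||_{H^1}^2 = 907285/18 + 1376720/21 = 14611315/126.


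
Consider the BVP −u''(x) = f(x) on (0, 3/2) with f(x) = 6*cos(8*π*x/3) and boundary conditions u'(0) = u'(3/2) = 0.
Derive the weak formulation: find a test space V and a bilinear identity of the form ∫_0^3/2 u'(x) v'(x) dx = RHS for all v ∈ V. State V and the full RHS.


V = H^1(0, 3/2) (no boundary constraint on v; u is determined up to an additive constant); weak form: ∫_0^3/2 u'v' dx = ∫_0^3/2 (6*cos(8*π*x/3)) v dx for all v ∈ V.

Multiply both sides by a test function v and integrate from 0 to 3/2:
  ∫_0^3/2 −u''(x) v(x) dx = ∫_0^3/2 f(x) v(x) dx.
Integrate the LHS by parts once:
  ∫_0^3/2 −u'' v dx = −[u'(x) v(x)]_0^3/2 + ∫_0^3/2 u'(x) v'(x) dx.
Thus ∫_0^3/2 u'(x) v'(x) dx = ∫_0^3/2 f(x) v(x) dx + [u'(x) v(x)]_0^3/2.
Choose V so that boundary terms are either known or forced to vanish.
u has homogeneous Neumann: u'(0) = u'(3/2) = 0. So [u' v]_0^3/2 = 0·v(3/2) − 0·v(0) = 0 for any v; take V = H^1(0, 3/2).
Weak formulation: find u (satisfying any essential BC) such that ∫_0^3/2 u'(x) v'(x) dx = ∫_0^3/2 f v dx for all v ∈ V (homogeneous Neumann, so boundary terms vanish).
Substituting f(x) = 6*cos(8*π*x/3), the right-hand side is ∫_0^3/2 (6*cos(8*π*x/3)) v dx.
Compatibility check (pure Neumann): taking v ≡ 1 ∈ V gives 0 = ∫_0^3/2 f dx + (0) − (0), i.e. ∫_0^3/2 f dx must equal u'(0) − u'(3/2) = 0. Indeed ∫_0^3/2 (6*cos(8*π*x/3)) dx = 0, so the data are compatible. The solution is then unique only up to an additive constant (fix it e.g. by requiring ∫_0^3/2 u dx = 0).


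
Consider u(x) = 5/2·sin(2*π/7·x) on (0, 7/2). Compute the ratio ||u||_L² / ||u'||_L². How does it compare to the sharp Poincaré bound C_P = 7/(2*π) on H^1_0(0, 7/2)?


||u||_L² / ||u'||_L² = 7/(2*π) = C_P.

u(x) = 5/2·sin(2*π/7·x), so u'(x) = 5*π*cos(2*π*x/7)/7.
Writing u(x) = A·sin(kπx/L) with A = 5/2 and k = 1, use ∫_0^L sin²(kπx/L) dx = L/2 and ∫_0^L cos²(kπx/L) dx = L/2.
u² = 25/4·sin²(2*π/7·x) and (u')² = 25*π^2/49·cos²(2*π/7·x), and each of sin², cos² integrates to L/2 = 7/4 over (0, 7/2).
∫_0^7/2 u² dx = 175/16, so ||u||_L² = 5*sqrt(7)/4.
∫_0^7/2 (u')² dx = 25*π^2/28, so ||u'||_L² = 5*sqrt(7)*π/14.
Ratio ||u||_L² / ||u'||_L² = 7/(2*π).
Sharp Poincaré constant on H^1_0(0, 7/2) is C_P = L/π = 7/(2*π), achieved by sin(2*π/7·x).
This is the k = 1 eigenfunction (up to amplitude), so the ratio equals the sharp Poincaré constant exactly.


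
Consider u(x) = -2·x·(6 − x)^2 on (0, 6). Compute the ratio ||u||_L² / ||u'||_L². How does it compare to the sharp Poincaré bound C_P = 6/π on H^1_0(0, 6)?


||u||_L² / ||u'||_L² = 3*sqrt(14)/7 < C_P = 6/π.

u(x) = -2·x·(6 − x)^2, so u'(x) = 6*(2 - x)*(x - 6).
u(x) = -2·x·(6 − x)^2 vanishes at x = 0 and x = 6, so u ∈ H^1_0(0, 6). Differentiate via the product rule and integrate the resulting polynomials term by term.
  ∫_0^6 u² dx = ∫_0^6 (4*x^6 - 96*x^5 + 864*x^4 - 3456*x^3 + 5184*x^2) dx. Term by term:
    ∫_0^6 4*x^6 dx = 1119744/7;  ∫_0^6 -96*x^5 dx = -746496;  ∫_0^6 864*x^4 dx = 6718464/5;
    ∫_0^6 -3456*x^3 dx = -1119744;  ∫_0^6 5184*x^2 dx = 373248.
  Sum: 1119744/7 − 746496 + 6718464/5 − 1119744 + 373248 = 373248/35.
  ∫_0^6 (u')² dx = ∫_0^6 (36*x^4 - 576*x^3 + 3168*x^2 - 6912*x + 5184) dx. Term by term:
    ∫_0^6 36*x^4 dx = 279936/5;  ∫_0^6 -576*x^3 dx = -186624;  ∫_0^6 3168*x^2 dx = 228096;
    ∫_0^6 -6912*x dx = -124416;  ∫_0^6 5184 dx = 31104.
  Sum: 279936/5 − 186624 + 228096 − 124416 + 31104 = 20736/5.
∫_0^6 u² dx = 373248/35, so ||u||_L² = 432*sqrt(70)/35.
∫_0^6 (u')² dx = 20736/5, so ||u'||_L² = 144*sqrt(5)/5.
Ratio ||u||_L² / ||u'||_L² = 3*sqrt(14)/7.
Sharp Poincaré constant on H^1_0(0, 6) is C_P = L/π = 6/π, achieved by sin(π/6·x).
A polynomial bump cannot attain the sharp Poincaré constant (only the first sine eigenfunction does), so the ratio is strictly less than C_P, consistent with ||u||_L² ≤ C_P ||u'||_L².


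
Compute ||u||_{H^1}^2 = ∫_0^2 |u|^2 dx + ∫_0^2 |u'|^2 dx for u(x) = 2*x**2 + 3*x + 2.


||u||_{H^1}^2 = 1298/5

The H^1 norm (squared) on an interval (0, L) is
  ||u||_{H^1}^2 = ∫_0^L u(x)^2 dx + ∫_0^L u'(x)^2 dx.
Compute u'(x) = 4*x + 3.
Then u(x)^2 = 4*x**4 + 12*x**3 + 17*x**2 + 12*x + 4 and u'(x)^2 = 16*x**2 + 24*x + 9.
Integrate each monomial from 0 to 2 using ∫_0^2 c·x^n dx = c·2^(n+1)/(n+1):
  ∫_0^2 u(x)^2 dx = ∫_0^2 (4*x^4 + 12*x^3 + 17*x^2 + 12*x + 4) dx. Term by term:
    ∫_0^2 4*x^4 dx = 128/5;  ∫_0^2 12*x^3 dx = 48;  ∫_0^2 17*x^2 dx = 136/3;
    ∫_0^2 12*x dx = 24;  ∫_0^2 4 dx = 8.
  Sum: 128/5 + 48 + 136/3 + 24 + 8 = 2264/15.
  ∫_0^2 u'(x)^2 dx = ∫_0^2 (16*x^2 + 24*x + 9) dx. Term by term:
    ∫_0^2 16*x^2 dx = 128/3;  ∫_0^2 24*x dx = 48;  ∫_0^2 9 dx = 18.
  Sum: 128/3 + 48 + 18 = 326/3.
Adding: ||u||_{H^1}^2 = 2264/15 + 326/3 = 1298/5.


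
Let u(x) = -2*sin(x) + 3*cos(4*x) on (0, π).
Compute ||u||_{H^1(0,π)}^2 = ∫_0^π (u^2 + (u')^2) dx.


||u||_{H^1(0,π)}^2 = 136/5 + 161*π/2

u'(x) = -12*sin(4*x) - 2*cos(x).
Expand u² and (u')² and integrate term by term on (0, π), using: for integers n ≥ 1, ∫_0^π sin²(nx) dx = ∫_0^π cos²(nx) dx = π/2; for n ≠ n', ∫_0^π sin(nx)sin(n'x) dx = ∫_0^π cos(nx)cos(n'x) dx = 0; and by product-to-sum, ∫_0^π sin(nx)cos(n'x) dx = ½∫_0^π [sin((n+n')x) + sin((n−n')x)] dx, which is 0 when n+n' is even and 2n/(n²−n'²) when n+n' is odd (it need not vanish on (0, π)).
  u² squared terms: (-2)²·∫sin(x)² dx = 4·π/2 = 2*π;  (3)²·∫cos(4x)² dx = 9·π/2 = 9*π/2.
  u² cross terms: 2·(-2)·(3)·∫sin(x)·cos(4x) dx = -12·(-2/15) = 8/5.
  So ∫_0^π u² dx = 2*π + 9*π/2 + 8/5 = 8/5 + 13*π/2.
  (u')² squared terms: (-12)²·∫sin(4x)² dx = 144·π/2 = 72*π;  (-2)²·∫cos(x)² dx = 4·π/2 = 2*π.
  (u')² cross terms: 2·(-12)·(-2)·∫sin(4x)·cos(x) dx = 48·(8/15) = 128/5.
  So ∫_0^π (u')² dx = 72*π + 2*π + 128/5 = 128/5 + 74*π.
||u||_{H^1}^2 = (8/5 + 13*π/2) + (128/5 + 74*π) = 136/5 + 161*π/2.


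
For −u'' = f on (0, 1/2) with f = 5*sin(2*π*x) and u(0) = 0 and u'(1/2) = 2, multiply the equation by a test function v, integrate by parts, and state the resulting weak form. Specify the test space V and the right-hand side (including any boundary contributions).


V = {v ∈ H^1(0, 1/2) : v(0) = 0} (test functions vanish at x = 0 where u is specified); weak form: ∫_0^1/2 u'v' dx = ∫_0^1/2 (5*sin(2*π*x)) v dx + 2·v(1/2) for all v ∈ V.

Multiply both sides by a test function v and integrate from 0 to 1/2:
  ∫_0^1/2 −u''(x) v(x) dx = ∫_0^1/2 f(x) v(x) dx.
Integrate the LHS by parts once:
  ∫_0^1/2 −u'' v dx = −[u'(x) v(x)]_0^1/2 + ∫_0^1/2 u'(x) v'(x) dx.
Thus ∫_0^1/2 u'(x) v'(x) dx = ∫_0^1/2 f(x) v(x) dx + [u'(x) v(x)]_0^1/2.
Choose V so that boundary terms are either known or forced to vanish.
Mixed BC: u(0) = 0 (Dirichlet) and u'(1/2) = 2 (Neumann). Define V = {v ∈ H^1(0, 1/2) : v(0) = 0}. Then [u' v]_0^1/2 = u'(1/2)·v(1/2) − u'(0)·0 = 2·v(1/2).
Weak formulation: find u (satisfying any essential BC) such that ∫_0^1/2 u'(x) v'(x) dx = ∫_0^1/2 f v dx + 2·v(1/2) for all v ∈ V (Dirichlet at 0 absorbed into V; Neumann datum at x = 1/2 contributes the boundary term).
Substituting f(x) = 5*sin(2*π*x), the right-hand side is ∫_0^1/2 (5*sin(2*π*x)) v dx + 2·v(1/2).


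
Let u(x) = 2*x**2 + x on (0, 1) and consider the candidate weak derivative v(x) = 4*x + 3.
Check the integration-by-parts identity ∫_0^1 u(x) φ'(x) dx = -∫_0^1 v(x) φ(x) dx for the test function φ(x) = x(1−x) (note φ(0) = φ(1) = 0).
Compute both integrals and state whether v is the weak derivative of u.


LHS = -1/2, RHS = -5/6. No, v is not the weak derivative of u.

u(x) = 2*x**2 + x, classical derivative u'(x) = 4*x + 1.
φ(x) = x(1−x), so φ'(x) = 1 - 2*x.
Note φ(0) = φ(1) = 0, so the boundary term u·φ vanishes.
LHS = ∫_0^1 u(x) φ'(x) dx = ∫_0^1 (-4*x^3 + x) dx. Term by term:
  ∫_0^1 -4*x^3 dx = -1;  ∫_0^1 x dx = 1/2.
Sum: -1 + 1/2 = -1/2.
So LHS = -1/2.
∫_0^1 v(x) φ(x) dx = ∫_0^1 (-4*x^3 + x^2 + 3*x) dx. Term by term:
  ∫_0^1 -4*x^3 dx = -1;  ∫_0^1 x^2 dx = 1/3;  ∫_0^1 3*x dx = 3/2.
Sum: -1 + 1/3 + 3/2 = 5/6.
So RHS = -∫_0^1 v(x) φ(x) dx = -5/6.
LHS − RHS = 1/3 ≠ 0, so the identity fails.
(For a valid weak derivative the identity must hold for EVERY test function, in particular this one. The failure shows v is NOT the weak derivative of u.)
Correct weak derivative would be u'(x) = 4*x + 1.


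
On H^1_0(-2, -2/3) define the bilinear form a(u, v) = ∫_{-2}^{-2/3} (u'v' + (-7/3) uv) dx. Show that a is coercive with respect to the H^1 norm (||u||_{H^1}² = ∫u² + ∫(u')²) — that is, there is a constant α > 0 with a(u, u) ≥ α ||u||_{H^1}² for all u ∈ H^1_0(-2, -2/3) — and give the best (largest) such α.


α = (-112 + 27*π^2)/(3*(16 + 9*π^2))

Coercivity of a(·,·) on H^1_0(-2, -2/3) means a(u, u) ≥ α ||u||_{H^1}² for every u ∈ H^1_0.
The interval has length L = 4/3, and Poincaré/coercivity depend only on L. Here a(u, u) = ∫(u')² + (-7/3)·∫u².
Here c = -7/3 < 0 with |c| < (π/L)² = 9*π^2/16, so coercivity still holds. The condition a(u,u) ≥ α||u||_{H^1}² reads (1−α)∫(u')² ≥ (α−c)∫u². Any admissible α is ≤ 1 (rapidly oscillating u have ∫u²/∫(u')² → 0), and α = 1 would force 0 ≥ (1−c)∫u², impossible since c < 1; so 1−α > 0. By the sharp Poincaré inequality on H^1_0 of an interval of length L, ∫(u')² ≥ (π/L)²∫u² with equality for the first sine mode sin(π(x−x₀)/L) (x₀ the left endpoint), so the inequality holds for all u iff (1−α)(π/L)² ≥ α − c, i.e. α ≤ ((π/L)² + c)/((π/L)² + 1) = (1 + c(L/π)²)/(1 + (L/π)²). (Direct route, valid since c ≤ 0: Poincaré gives c∫u² ≥ c(L/π)²∫(u')², so a(u,u) ≥ (1 + c(L/π)²)∫(u')², while ||u||_{H^1}² ≤ (1 + (L/π)²)∫(u')²; dividing yields the same α.) With (π/L)² = 9*π^2/16 and c = -7/3, the largest admissible constant is α = ((π/L)² + c)/((π/L)² + 1).
Simplifying, α = (-112 + 27*π^2)/(3*(16 + 9*π^2)).


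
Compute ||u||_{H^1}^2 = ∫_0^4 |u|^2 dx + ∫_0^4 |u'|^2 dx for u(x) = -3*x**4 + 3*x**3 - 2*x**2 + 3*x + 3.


||u||_{H^1}^2 = 38076824/105

The H^1 norm (squared) on an interval (0, L) is
  ||u||_{H^1}^2 = ∫_0^L u(x)^2 dx + ∫_0^L u'(x)^2 dx.
Compute u'(x) = -12*x**3 + 9*x**2 - 4*x + 3.
Then u(x)^2 = 9*x**8 - 18*x**7 + 21*x**6 - 30*x**5 + 4*x**4 + 6*x**3 - 3*x**2 + 18*x + 9 and u'(x)^2 = 144*x**6 - 216*x**5 + 177*x**4 - 144*x**3 + 70*x**2 - 24*x + 9.
Integrate each monomial from 0 to 4 using ∫_0^4 c·x^n dx = c·4^(n+1)/(n+1):
  ∫_0^4 u(x)^2 dx = ∫_0^4 (9*x^8 - 18*x^7 + 21*x^6 - 30*x^5 + 4*x^4 + 6*x^3 - 3*x^2 + 18*x + 9) dx. Term by term:
    ∫_0^4 9*x^8 dx = 262144;  ∫_0^4 -18*x^7 dx = -147456;  ∫_0^4 21*x^6 dx = 49152;
    ∫_0^4 -30*x^5 dx = -20480;  ∫_0^4 4*x^4 dx = 4096/5;  ∫_0^4 6*x^3 dx = 384;
    ∫_0^4 -3*x^2 dx = -64;  ∫_0^4 18*x dx = 144;  ∫_0^4 9 dx = 36.
  Sum: 262144 − 147456 + 49152 − 20480 + 4096/5 + 384 − 64 + 144 + 36 = 723396/5.
  ∫_0^4 u'(x)^2 dx = ∫_0^4 (144*x^6 - 216*x^5 + 177*x^4 - 144*x^3 + 70*x^2 - 24*x + 9) dx. Term by term:
    ∫_0^4 144*x^6 dx = 2359296/7;  ∫_0^4 -216*x^5 dx = -147456;  ∫_0^4 177*x^4 dx = 181248/5;
    ∫_0^4 -144*x^3 dx = -9216;  ∫_0^4 70*x^2 dx = 4480/3;  ∫_0^4 -24*x dx = -192;
    ∫_0^4 9 dx = 36.
  Sum: 2359296/7 − 147456 + 181248/5 − 9216 + 4480/3 − 192 + 36 = 22885508/105.
Adding: ||u||_{H^1}^2 = 723396/5 + 22885508/105 = 38076824/105.


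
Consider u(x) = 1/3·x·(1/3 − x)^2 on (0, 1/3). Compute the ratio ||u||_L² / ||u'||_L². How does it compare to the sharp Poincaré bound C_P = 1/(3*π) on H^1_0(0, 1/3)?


||u||_L² / ||u'||_L² = sqrt(14)/42 < C_P = 1/(3*π).

u(x) = 1/3·x·(1/3 − x)^2, so u'(x) = (3*x - 1)*(9*x - 1)/27.
u(x) = 1/3·x·(1/3 − x)^2 vanishes at x = 0 and x = 1/3, so u ∈ H^1_0(0, 1/3). Differentiate via the product rule and integrate the resulting polynomials term by term.
  ∫_0^1/3 u² dx = ∫_0^1/3 (x^6/9 - 4*x^5/27 + 2*x^4/27 - 4*x^3/243 + x^2/729) dx. Term by term:
    ∫_0^1/3 x^6/9 dx = 1/137781;  ∫_0^1/3 -4*x^5/27 dx = -2/59049;  ∫_0^1/3 2*x^4/27 dx = 2/32805;
    ∫_0^1/3 -4*x^3/243 dx = -1/19683;  ∫_0^1/3 x^2/729 dx = 1/59049.
  Sum: 1/137781 − 2/59049 + 2/32805 − 1/19683 + 1/59049 = 1/2066715.
  ∫_0^1/3 (u')² dx = ∫_0^1/3 (x^4 - 8*x^3/9 + 22*x^2/81 - 8*x/243 + 1/729) dx. Term by term:
    ∫_0^1/3 x^4 dx = 1/1215;  ∫_0^1/3 -8*x^3/9 dx = -2/729;  ∫_0^1/3 22*x^2/81 dx = 22/6561;
    ∫_0^1/3 -8*x/243 dx = -4/2187;  ∫_0^1/3 1/729 dx = 1/2187.
  Sum: 1/1215 − 2/729 + 22/6561 − 4/2187 + 1/2187 = 2/32805.
∫_0^1/3 u² dx = 1/2066715, so ||u||_L² = sqrt(35)/8505.
∫_0^1/3 (u')² dx = 2/32805, so ||u'||_L² = sqrt(10)/405.
Ratio ||u||_L² / ||u'||_L² = sqrt(14)/42.
Sharp Poincaré constant on H^1_0(0, 1/3) is C_P = L/π = 1/(3*π), achieved by sin(3*π·x).
A polynomial bump cannot attain the sharp Poincaré constant (only the first sine eigenfunction does), so the ratio is strictly less than C_P, consistent with ||u||_L² ≤ C_P ||u'||_L².


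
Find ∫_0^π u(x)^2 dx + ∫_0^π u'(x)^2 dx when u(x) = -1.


||u||_{H^1(0,π)}^2 = π

u'(x) = 0.
Expand u² and (u')² and integrate term by term on (0, π), using: for integers n ≥ 1, ∫_0^π sin²(nx) dx = ∫_0^π cos²(nx) dx = π/2; for n ≠ n', ∫_0^π sin(nx)sin(n'x) dx = ∫_0^π cos(nx)cos(n'x) dx = 0; and by product-to-sum, ∫_0^π sin(nx)cos(n'x) dx = ½∫_0^π [sin((n+n')x) + sin((n−n')x)] dx, which is 0 when n+n' is even and 2n/(n²−n'²) when n+n' is odd (it need not vanish on (0, π)). For the constant mode: ∫_0^π 1 dx = π, ∫_0^π cos(nx) dx = 0, ∫_0^π sin(nx) dx = (1−(−1)^n)/n.
  u² squared terms: (-1)²·∫1 dx = 1·π = π.
  So ∫_0^π u² dx = π.
  u' ≡ 0, so ∫_0^π (u')² dx = 0.
||u||_{H^1}^2 = (π) + (0) = π.


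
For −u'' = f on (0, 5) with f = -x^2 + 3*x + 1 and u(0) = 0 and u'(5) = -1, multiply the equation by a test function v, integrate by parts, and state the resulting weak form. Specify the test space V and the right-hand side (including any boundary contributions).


V = {v ∈ H^1(0, 5) : v(0) = 0} (test functions vanish at x = 0 where u is specified); weak form: ∫_0^5 u'v' dx = ∫_0^5 (-x^2 + 3*x + 1) v dx − v(5) for all v ∈ V.

Multiply both sides by a test function v and integrate from 0 to 5:
  ∫_0^5 −u''(x) v(x) dx = ∫_0^5 f(x) v(x) dx.
Integrate the LHS by parts once:
  ∫_0^5 −u'' v dx = −[u'(x) v(x)]_0^5 + ∫_0^5 u'(x) v'(x) dx.
Thus ∫_0^5 u'(x) v'(x) dx = ∫_0^5 f(x) v(x) dx + [u'(x) v(x)]_0^5.
Choose V so that boundary terms are either known or forced to vanish.
Mixed BC: u(0) = 0 (Dirichlet) and u'(5) = -1 (Neumann). Define V = {v ∈ H^1(0, 5) : v(0) = 0}. Then [u' v]_0^5 = u'(5)·v(5) − u'(0)·0 = − v(5).
Weak formulation: find u (satisfying any essential BC) such that ∫_0^5 u'(x) v'(x) dx = ∫_0^5 f v dx − v(5) for all v ∈ V (Dirichlet at 0 absorbed into V; Neumann datum at x = 5 contributes the boundary term).
Substituting f(x) = -x^2 + 3*x + 1, the right-hand side is ∫_0^5 (-x^2 + 3*x + 1) v dx − v(5).


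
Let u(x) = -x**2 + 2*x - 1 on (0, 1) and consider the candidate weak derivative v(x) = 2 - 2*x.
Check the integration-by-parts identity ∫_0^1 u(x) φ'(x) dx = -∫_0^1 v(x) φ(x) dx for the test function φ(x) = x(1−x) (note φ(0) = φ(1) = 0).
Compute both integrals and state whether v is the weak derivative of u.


LHS = -1/6, RHS = -1/6. Yes, v = u' weakly.

u(x) = -x**2 + 2*x - 1, classical derivative u'(x) = 2 - 2*x.
φ(x) = x(1−x), so φ'(x) = 1 - 2*x.
Note φ(0) = φ(1) = 0, so the boundary term u·φ vanishes.
LHS = ∫_0^1 u(x) φ'(x) dx = ∫_0^1 (2*x^3 - 5*x^2 + 4*x - 1) dx. Term by term:
  ∫_0^1 2*x^3 dx = 1/2;  ∫_0^1 -5*x^2 dx = -5/3;  ∫_0^1 4*x dx = 2;
  ∫_0^1 -1 dx = -1.
Sum: 1/2 − 5/3 + 2 − 1 = -1/6.
So LHS = -1/6.
∫_0^1 v(x) φ(x) dx = ∫_0^1 (2*x^3 - 4*x^2 + 2*x) dx. Term by term:
  ∫_0^1 2*x^3 dx = 1/2;  ∫_0^1 -4*x^2 dx = -4/3;  ∫_0^1 2*x dx = 1.
Sum: 1/2 − 4/3 + 1 = 1/6.
So RHS = -∫_0^1 v(x) φ(x) dx = -1/6.
LHS = RHS, so the identity holds for this test φ.
Moreover u is smooth here and v(x) = u'(x) = 2 - 2*x pointwise, so the identity holds for every test function. Hence v is the weak derivative of u.


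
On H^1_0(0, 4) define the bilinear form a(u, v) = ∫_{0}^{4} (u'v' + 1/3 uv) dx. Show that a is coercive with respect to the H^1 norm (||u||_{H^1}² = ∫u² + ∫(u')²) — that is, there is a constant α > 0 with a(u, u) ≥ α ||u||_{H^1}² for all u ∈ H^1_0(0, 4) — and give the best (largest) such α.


α = (16/3 + π^2)/(π^2 + 16)

Coercivity of a(·,·) on H^1_0(0, 4) means a(u, u) ≥ α ||u||_{H^1}² for every u ∈ H^1_0.
The interval has length L = 4, and Poincaré/coercivity depend only on L. Here a(u, u) = ∫(u')² + (1/3)·∫u².
Here 0 < c = 1/3 < 1. The condition a(u,u) ≥ α||u||_{H^1}² reads (1−α)∫(u')² ≥ (α−c)∫u². Any admissible α is ≤ 1 (rapidly oscillating u have ∫u²/∫(u')² → 0), and α = 1 would force 0 ≥ (1−c)∫u², impossible since c < 1; so 1−α > 0. By the sharp Poincaré inequality on H^1_0 of an interval of length L, ∫(u')² ≥ (π/L)²∫u² with equality for the first sine mode sin(π(x−x₀)/L) (x₀ the left endpoint), so the inequality holds for all u iff (1−α)(π/L)² ≥ α − c, i.e. α ≤ ((π/L)² + c)/((π/L)² + 1) = (1 + c(L/π)²)/(1 + (L/π)²). With (π/L)² = π^2/16 and c = 1/3, the largest admissible constant is α = ((π/L)² + c)/((π/L)² + 1).
Simplifying, α = (16/3 + π^2)/(π^2 + 16).


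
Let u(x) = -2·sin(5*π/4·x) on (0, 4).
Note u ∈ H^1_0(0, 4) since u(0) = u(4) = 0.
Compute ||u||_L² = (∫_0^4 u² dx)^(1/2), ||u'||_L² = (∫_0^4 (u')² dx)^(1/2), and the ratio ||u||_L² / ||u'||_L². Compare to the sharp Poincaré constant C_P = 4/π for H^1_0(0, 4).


||u||_L² / ||u'||_L² = 4/(5*π) < C_P = 4/π.

u(x) = -2·sin(5*π/4·x), so u'(x) = -5*π*cos(5*π*x/4)/2.
Writing u(x) = A·sin(kπx/L) with A = -2 and k = 5, use ∫_0^L sin²(kπx/L) dx = L/2 and ∫_0^L cos²(kπx/L) dx = L/2.
u² = 4·sin²(5*π/4·x) and (u')² = 25*π^2/4·cos²(5*π/4·x), and each of sin², cos² integrates to L/2 = 2 over (0, 4).
∫_0^4 u² dx = 8, so ||u||_L² = 2*sqrt(2).
∫_0^4 (u')² dx = 25*π^2/2, so ||u'||_L² = 5*sqrt(2)*π/2.
Ratio ||u||_L² / ||u'||_L² = 4/(5*π).
Sharp Poincaré constant on H^1_0(0, 4) is C_P = L/π = 4/π, achieved by sin(π/4·x).
This is the k = 5 harmonic; the ratio L/(kπ) is strictly less than C_P = L/π, consistent with the sharp inequality ||u||_L² ≤ C_P ||u'||_L².


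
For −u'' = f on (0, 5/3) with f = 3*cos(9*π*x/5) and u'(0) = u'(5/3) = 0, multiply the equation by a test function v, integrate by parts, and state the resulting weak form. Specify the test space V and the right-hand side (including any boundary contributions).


V = H^1(0, 5/3) (no boundary constraint on v; u is determined up to an additive constant); weak form: ∫_0^5/3 u'v' dx = ∫_0^5/3 (3*cos(9*π*x/5)) v dx for all v ∈ V.

Multiply both sides by a test function v and integrate from 0 to 5/3:
  ∫_0^5/3 −u''(x) v(x) dx = ∫_0^5/3 f(x) v(x) dx.
Integrate the LHS by parts once:
  ∫_0^5/3 −u'' v dx = −[u'(x) v(x)]_0^5/3 + ∫_0^5/3 u'(x) v'(x) dx.
Thus ∫_0^5/3 u'(x) v'(x) dx = ∫_0^5/3 f(x) v(x) dx + [u'(x) v(x)]_0^5/3.
Choose V so that boundary terms are either known or forced to vanish.
u has homogeneous Neumann: u'(0) = u'(5/3) = 0. So [u' v]_0^5/3 = 0·v(5/3) − 0·v(0) = 0 for any v; take V = H^1(0, 5/3).
Weak formulation: find u (satisfying any essential BC) such that ∫_0^5/3 u'(x) v'(x) dx = ∫_0^5/3 f v dx for all v ∈ V (homogeneous Neumann, so boundary terms vanish).
Substituting f(x) = 3*cos(9*π*x/5), the right-hand side is ∫_0^5/3 (3*cos(9*π*x/5)) v dx.
Compatibility check (pure Neumann): taking v ≡ 1 ∈ V gives 0 = ∫_0^5/3 f dx + (0) − (0), i.e. ∫_0^5/3 f dx must equal u'(0) − u'(5/3) = 0. Indeed ∫_0^5/3 (3*cos(9*π*x/5)) dx = 0, so the data are compatible. The solution is then unique only up to an additive constant (fix it e.g. by requiring ∫_0^5/3 u dx = 0).


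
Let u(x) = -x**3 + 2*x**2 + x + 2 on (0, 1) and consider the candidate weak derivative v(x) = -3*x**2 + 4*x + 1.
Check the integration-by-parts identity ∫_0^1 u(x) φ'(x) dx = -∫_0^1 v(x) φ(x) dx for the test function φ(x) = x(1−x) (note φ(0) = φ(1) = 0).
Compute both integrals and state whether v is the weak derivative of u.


LHS = -7/20, RHS = -7/20. Yes, v = u' weakly.

u(x) = -x**3 + 2*x**2 + x + 2, classical derivative u'(x) = -3*x**2 + 4*x + 1.
φ(x) = x(1−x), so φ'(x) = 1 - 2*x.
Note φ(0) = φ(1) = 0, so the boundary term u·φ vanishes.
LHS = ∫_0^1 u(x) φ'(x) dx = ∫_0^1 (2*x^4 - 5*x^3 - 3*x + 2) dx. Term by term:
  ∫_0^1 2*x^4 dx = 2/5;  ∫_0^1 -5*x^3 dx = -5/4;  ∫_0^1 -3*x dx = -3/2;
  ∫_0^1 2 dx = 2.
Sum: 2/5 − 5/4 − 3/2 + 2 = -7/20.
So LHS = -7/20.
∫_0^1 v(x) φ(x) dx = ∫_0^1 (3*x^4 - 7*x^3 + 3*x^2 + x) dx. Term by term:
  ∫_0^1 3*x^4 dx = 3/5;  ∫_0^1 -7*x^3 dx = -7/4;  ∫_0^1 3*x^2 dx = 1;
  ∫_0^1 x dx = 1/2.
Sum: 3/5 − 7/4 + 1 + 1/2 = 7/20.
So RHS = -∫_0^1 v(x) φ(x) dx = -7/20.
LHS = RHS, so the identity holds for this test φ.
Moreover u is smooth here and v(x) = u'(x) = -3*x**2 + 4*x + 1 pointwise, so the identity holds for every test function. Hence v is the weak derivative of u.


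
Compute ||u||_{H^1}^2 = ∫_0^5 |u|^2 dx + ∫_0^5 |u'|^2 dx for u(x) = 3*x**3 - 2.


||u||_{H^1}^2 = 1044515/7

The H^1 norm (squared) on an interval (0, L) is
  ||u||_{H^1}^2 = ∫_0^L u(x)^2 dx + ∫_0^L u'(x)^2 dx.
Compute u'(x) = 9*x**2.
Then u(x)^2 = 9*x**6 - 12*x**3 + 4 and u'(x)^2 = 81*x**4.
Integrate each monomial from 0 to 5 using ∫_0^5 c·x^n dx = c·5^(n+1)/(n+1):
  ∫_0^5 u(x)^2 dx = ∫_0^5 (9*x^6 - 12*x^3 + 4) dx. Term by term:
    ∫_0^5 9*x^6 dx = 703125/7;  ∫_0^5 -12*x^3 dx = -1875;  ∫_0^5 4 dx = 20.
  Sum: 703125/7 − 1875 + 20 = 690140/7.
  ∫_0^5 u'(x)^2 dx = ∫_0^5 (81*x^4) dx. Term by term:
    ∫_0^5 81*x^4 dx = 50625.
Adding: ||u||_{H^1}^2 = 690140/7 + 50625 = 1044515/7.


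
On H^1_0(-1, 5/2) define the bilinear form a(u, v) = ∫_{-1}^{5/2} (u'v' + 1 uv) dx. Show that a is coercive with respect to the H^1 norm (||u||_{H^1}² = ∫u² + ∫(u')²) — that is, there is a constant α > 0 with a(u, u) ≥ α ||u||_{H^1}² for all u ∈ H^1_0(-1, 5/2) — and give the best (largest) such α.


α = 1

Coercivity of a(·,·) on H^1_0(-1, 5/2) means a(u, u) ≥ α ||u||_{H^1}² for every u ∈ H^1_0.
The interval has length L = 7/2, and Poincaré/coercivity depend only on L. Here a(u, u) = ∫(u')² + (1)·∫u².
Here c = 1 ≥ 1, so a(u,u) = ∫(u')² + c∫u² ≥ ∫(u')² + ∫u² = ||u||_{H^1}², i.e. α = 1 works. No larger α is possible: a(u,u) ≥ α||u||_{H^1}² means (1−α)∫(u')² ≥ (α−c)∫u², and for the modes u_n = sin(nπ(x−x₀)/L) (x₀ the left endpoint) one has ∫u_n²/∫(u_n')² = (L/(nπ))² → 0, so a(u_n,u_n)/||u_n||_{H^1}² → 1. Hence the optimal constant is α = 1.
Therefore α = 1.


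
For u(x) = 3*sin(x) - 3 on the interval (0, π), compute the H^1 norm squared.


||u||_{H^1(0,π)}^2 = -36 + 18*π

u'(x) = 3*cos(x).
Expand u² and (u')² and integrate term by term on (0, π), using: for integers n ≥ 1, ∫_0^π sin²(nx) dx = ∫_0^π cos²(nx) dx = π/2; for n ≠ n', ∫_0^π sin(nx)sin(n'x) dx = ∫_0^π cos(nx)cos(n'x) dx = 0; and by product-to-sum, ∫_0^π sin(nx)cos(n'x) dx = ½∫_0^π [sin((n+n')x) + sin((n−n')x)] dx, which is 0 when n+n' is even and 2n/(n²−n'²) when n+n' is odd (it need not vanish on (0, π)). For the constant mode: ∫_0^π 1 dx = π, ∫_0^π cos(nx) dx = 0, ∫_0^π sin(nx) dx = (1−(−1)^n)/n.
  u² squared terms: (-3)²·∫1 dx = 9·π = 9*π;  (3)²·∫sin(x)² dx = 9·π/2 = 9*π/2.
  u² cross terms: 2·(-3)·(3)·∫1·sin(x) dx = -18·(2) = -36.
  So ∫_0^π u² dx = 9*π + 9*π/2 − 36 = -36 + 27*π/2.
  (u')² squared terms: (3)²·∫cos(x)² dx = 9·π/2 = 9*π/2.
  So ∫_0^π (u')² dx = 9*π/2.
||u||_{H^1}^2 = (-36 + 27*π/2) + (9*π/2) = -36 + 18*π.


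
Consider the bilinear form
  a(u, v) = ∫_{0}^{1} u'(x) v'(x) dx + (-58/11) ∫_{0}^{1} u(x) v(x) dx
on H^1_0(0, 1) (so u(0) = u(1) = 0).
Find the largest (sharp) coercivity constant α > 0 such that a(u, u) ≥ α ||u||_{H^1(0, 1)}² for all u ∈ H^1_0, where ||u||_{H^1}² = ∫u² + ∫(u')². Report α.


α = (-58/11 + π^2)/(1 + π^2)

Coercivity of a(·,·) on H^1_0(0, 1) means a(u, u) ≥ α ||u||_{H^1}² for every u ∈ H^1_0.
The interval has length L = 1, and Poincaré/coercivity depend only on L. Here a(u, u) = ∫(u')² + (-58/11)·∫u².
Here c = -58/11 < 0 with |c| < (π/L)² = π^2, so coercivity still holds. The condition a(u,u) ≥ α||u||_{H^1}² reads (1−α)∫(u')² ≥ (α−c)∫u². Any admissible α is ≤ 1 (rapidly oscillating u have ∫u²/∫(u')² → 0), and α = 1 would force 0 ≥ (1−c)∫u², impossible since c < 1; so 1−α > 0. By the sharp Poincaré inequality on H^1_0 of an interval of length L, ∫(u')² ≥ (π/L)²∫u² with equality for the first sine mode sin(π(x−x₀)/L) (x₀ the left endpoint), so the inequality holds for all u iff (1−α)(π/L)² ≥ α − c, i.e. α ≤ ((π/L)² + c)/((π/L)² + 1) = (1 + c(L/π)²)/(1 + (L/π)²). (Direct route, valid since c ≤ 0: Poincaré gives c∫u² ≥ c(L/π)²∫(u')², so a(u,u) ≥ (1 + c(L/π)²)∫(u')², while ||u||_{H^1}² ≤ (1 + (L/π)²)∫(u')²; dividing yields the same α.) With (π/L)² = π^2 and c = -58/11, the largest admissible constant is α = ((π/L)² + c)/((π/L)² + 1).
Simplifying, α = (-58/11 + π^2)/(1 + π^2).


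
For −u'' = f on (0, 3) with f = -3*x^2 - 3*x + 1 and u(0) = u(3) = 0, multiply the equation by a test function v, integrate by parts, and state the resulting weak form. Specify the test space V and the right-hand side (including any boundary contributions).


V = H^1_0(0, 3) (so v(0) = v(3) = 0); weak form: ∫_0^3 u'v' dx = ∫_0^3 (-3*x^2 - 3*x + 1) v dx for all v ∈ V.

Multiply both sides by a test function v and integrate from 0 to 3:
  ∫_0^3 −u''(x) v(x) dx = ∫_0^3 f(x) v(x) dx.
Integrate the LHS by parts once:
  ∫_0^3 −u'' v dx = −[u'(x) v(x)]_0^3 + ∫_0^3 u'(x) v'(x) dx.
Thus ∫_0^3 u'(x) v'(x) dx = ∫_0^3 f(x) v(x) dx + [u'(x) v(x)]_0^3.
Choose V so that boundary terms are either known or forced to vanish.
u is Dirichlet: u(0) = u(3) = 0. Let V = H^1_0(0, 3); then v(0) = v(3) = 0, and [u' v]_0^3 = 0.
Weak formulation: find u (satisfying any essential BC) such that ∫_0^3 u'(x) v'(x) dx = ∫_0^3 f v dx for all v ∈ V.
Substituting f(x) = -3*x^2 - 3*x + 1, the right-hand side is ∫_0^3 (-3*x^2 - 3*x + 1) v dx.


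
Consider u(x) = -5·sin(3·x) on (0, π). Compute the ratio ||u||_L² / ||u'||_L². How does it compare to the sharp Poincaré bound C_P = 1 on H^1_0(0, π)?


||u||_L² / ||u'||_L² = 1/3 < C_P = 1.

u(x) = -5·sin(3·x), so u'(x) = -15*cos(3*x).
Writing u(x) = A·sin(kπx/L) with A = -5 and k = 3, use ∫_0^L sin²(kπx/L) dx = L/2 and ∫_0^L cos²(kπx/L) dx = L/2.
u² = 25·sin²(3·x) and (u')² = 225·cos²(3·x), and each of sin², cos² integrates to L/2 = π/2 over (0, π).
∫_0^π u² dx = 25*π/2, so ||u||_L² = 5*sqrt(2)*sqrt(π)/2.
∫_0^π (u')² dx = 225*π/2, so ||u'||_L² = 15*sqrt(2)*sqrt(π)/2.
Ratio ||u||_L² / ||u'||_L² = 1/3.
Sharp Poincaré constant on H^1_0(0, π) is C_P = L/π = 1, achieved by sin(x).
This is the k = 3 harmonic; the ratio L/(kπ) is strictly less than C_P = L/π, consistent with the sharp inequality ||u||_L² ≤ C_P ||u'||_L².


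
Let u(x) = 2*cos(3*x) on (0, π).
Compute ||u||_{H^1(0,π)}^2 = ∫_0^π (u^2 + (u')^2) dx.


||u||_{H^1(0,π)}^2 = 20*π

u'(x) = -6*sin(3*x).
Expand u² and (u')² and integrate term by term on (0, π), using: for integers n ≥ 1, ∫_0^π sin²(nx) dx = ∫_0^π cos²(nx) dx = π/2; for n ≠ n', ∫_0^π sin(nx)sin(n'x) dx = ∫_0^π cos(nx)cos(n'x) dx = 0; and by product-to-sum, ∫_0^π sin(nx)cos(n'x) dx = ½∫_0^π [sin((n+n')x) + sin((n−n')x)] dx, which is 0 when n+n' is even and 2n/(n²−n'²) when n+n' is odd (it need not vanish on (0, π)).
  u² squared terms: (2)²·∫cos(3x)² dx = 4·π/2 = 2*π.
  So ∫_0^π u² dx = 2*π.
  (u')² squared terms: (-6)²·∫sin(3x)² dx = 36·π/2 = 18*π.
  So ∫_0^π (u')² dx = 18*π.
||u||_{H^1}^2 = (2*π) + (18*π) = 20*π.


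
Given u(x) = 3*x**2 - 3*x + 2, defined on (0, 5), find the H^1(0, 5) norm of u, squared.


||u||_{H^1}^2 = 9305/2

The H^1 norm (squared) on an interval (0, L) is
  ||u||_{H^1}^2 = ∫_0^L u(x)^2 dx + ∫_0^L u'(x)^2 dx.
Compute u'(x) = 6*x - 3.
Then u(x)^2 = 9*x**4 - 18*x**3 + 21*x**2 - 12*x + 4 and u'(x)^2 = 36*x**2 - 36*x + 9.
Integrate each monomial from 0 to 5 using ∫_0^5 c·x^n dx = c·5^(n+1)/(n+1):
  ∫_0^5 u(x)^2 dx = ∫_0^5 (9*x^4 - 18*x^3 + 21*x^2 - 12*x + 4) dx. Term by term:
    ∫_0^5 9*x^4 dx = 5625;  ∫_0^5 -18*x^3 dx = -5625/2;  ∫_0^5 21*x^2 dx = 875;
    ∫_0^5 -12*x dx = -150;  ∫_0^5 4 dx = 20.
  Sum: 5625 − 5625/2 + 875 − 150 + 20 = 7115/2.
  ∫_0^5 u'(x)^2 dx = ∫_0^5 (36*x^2 - 36*x + 9) dx. Term by term:
    ∫_0^5 36*x^2 dx = 1500;  ∫_0^5 -36*x dx = -450;  ∫_0^5 9 dx = 45.
  Sum: 1500 − 450 + 45 = 1095.
Adding: ||u||_{H^1}^2 = 7115/2 + 1095 = 9305/2.


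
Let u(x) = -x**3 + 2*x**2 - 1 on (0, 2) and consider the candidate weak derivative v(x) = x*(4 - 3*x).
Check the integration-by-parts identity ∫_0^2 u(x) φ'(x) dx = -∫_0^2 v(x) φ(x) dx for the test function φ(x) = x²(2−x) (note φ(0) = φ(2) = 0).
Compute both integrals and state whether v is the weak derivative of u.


LHS = 0, RHS = 0. Yes, v = u' weakly.

u(x) = -x**3 + 2*x**2 - 1, classical derivative u'(x) = -3*x**2 + 4*x.
φ(x) = x²(2−x), so φ'(x) = x*(4 - 3*x).
Note φ(0) = φ(2) = 0, so the boundary term u·φ vanishes.
LHS = ∫_0^2 u(x) φ'(x) dx = ∫_0^2 (3*x^5 - 10*x^4 + 8*x^3 + 3*x^2 - 4*x) dx. Term by term:
  ∫_0^2 3*x^5 dx = 32;  ∫_0^2 -10*x^4 dx = -64;  ∫_0^2 8*x^3 dx = 32;
  ∫_0^2 3*x^2 dx = 8;  ∫_0^2 -4*x dx = -8.
Sum: 32 − 64 + 32 + 8 − 8 = 0.
So LHS = 0.
∫_0^2 v(x) φ(x) dx = ∫_0^2 (3*x^5 - 10*x^4 + 8*x^3) dx. Term by term:
  ∫_0^2 3*x^5 dx = 32;  ∫_0^2 -10*x^4 dx = -64;  ∫_0^2 8*x^3 dx = 32.
Sum: 32 − 64 + 32 = 0.
So RHS = -∫_0^2 v(x) φ(x) dx = 0.
LHS = RHS, so the identity holds for this test φ.
Moreover u is smooth here and v(x) = u'(x) = -3*x**2 + 4*x pointwise, so the identity holds for every test function. Hence v is the weak derivative of u.


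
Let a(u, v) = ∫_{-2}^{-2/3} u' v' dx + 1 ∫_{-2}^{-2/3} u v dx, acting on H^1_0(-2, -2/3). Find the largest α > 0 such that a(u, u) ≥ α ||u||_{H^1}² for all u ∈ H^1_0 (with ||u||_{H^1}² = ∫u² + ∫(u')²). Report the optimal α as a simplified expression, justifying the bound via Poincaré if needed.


α = 1

Coercivity of a(·,·) on H^1_0(-2, -2/3) means a(u, u) ≥ α ||u||_{H^1}² for every u ∈ H^1_0.
The interval has length L = 4/3, and Poincaré/coercivity depend only on L. Here a(u, u) = ∫(u')² + (1)·∫u².
Here c = 1 ≥ 1, so a(u,u) = ∫(u')² + c∫u² ≥ ∫(u')² + ∫u² = ||u||_{H^1}², i.e. α = 1 works. No larger α is possible: a(u,u) ≥ α||u||_{H^1}² means (1−α)∫(u')² ≥ (α−c)∫u², and for the modes u_n = sin(nπ(x−x₀)/L) (x₀ the left endpoint) one has ∫u_n²/∫(u_n')² = (L/(nπ))² → 0, so a(u_n,u_n)/||u_n||_{H^1}² → 1. Hence the optimal constant is α = 1.
Therefore α = 1.


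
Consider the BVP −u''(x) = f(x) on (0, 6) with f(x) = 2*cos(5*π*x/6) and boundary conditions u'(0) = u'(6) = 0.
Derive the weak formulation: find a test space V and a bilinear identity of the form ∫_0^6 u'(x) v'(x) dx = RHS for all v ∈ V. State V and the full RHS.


V = H^1(0, 6) (no boundary constraint on v; u is determined up to an additive constant); weak form: ∫_0^6 u'v' dx = ∫_0^6 (2*cos(5*π*x/6)) v dx for all v ∈ V.

Multiply both sides by a test function v and integrate from 0 to 6:
  ∫_0^6 −u''(x) v(x) dx = ∫_0^6 f(x) v(x) dx.
Integrate the LHS by parts once:
  ∫_0^6 −u'' v dx = −[u'(x) v(x)]_0^6 + ∫_0^6 u'(x) v'(x) dx.
Thus ∫_0^6 u'(x) v'(x) dx = ∫_0^6 f(x) v(x) dx + [u'(x) v(x)]_0^6.
Choose V so that boundary terms are either known or forced to vanish.
u has homogeneous Neumann: u'(0) = u'(6) = 0. So [u' v]_0^6 = 0·v(6) − 0·v(0) = 0 for any v; take V = H^1(0, 6).
Weak formulation: find u (satisfying any essential BC) such that ∫_0^6 u'(x) v'(x) dx = ∫_0^6 f v dx for all v ∈ V (homogeneous Neumann, so boundary terms vanish).
Substituting f(x) = 2*cos(5*π*x/6), the right-hand side is ∫_0^6 (2*cos(5*π*x/6)) v dx.
Compatibility check (pure Neumann): taking v ≡ 1 ∈ V gives 0 = ∫_0^6 f dx + (0) − (0), i.e. ∫_0^6 f dx must equal u'(0) − u'(6) = 0. Indeed ∫_0^6 (2*cos(5*π*x/6)) dx = 0, so the data are compatible. The solution is then unique only up to an additive constant (fix it e.g. by requiring ∫_0^6 u dx = 0).


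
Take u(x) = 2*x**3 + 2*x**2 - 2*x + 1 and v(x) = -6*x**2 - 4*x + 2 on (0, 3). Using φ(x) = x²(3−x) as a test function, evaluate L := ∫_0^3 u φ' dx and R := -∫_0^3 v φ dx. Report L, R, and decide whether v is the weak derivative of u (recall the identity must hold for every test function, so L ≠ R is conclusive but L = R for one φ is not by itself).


LHS = -1809/10, RHS = 1809/10. No, v is not the weak derivative of u.

u(x) = 2*x**3 + 2*x**2 - 2*x + 1, classical derivative u'(x) = 6*x**2 + 4*x - 2.
φ(x) = x²(3−x), so φ'(x) = 3*x*(2 - x).
Note φ(0) = φ(3) = 0, so the boundary term u·φ vanishes.
LHS = ∫_0^3 u(x) φ'(x) dx = ∫_0^3 (-6*x^5 + 6*x^4 + 18*x^3 - 15*x^2 + 6*x) dx. Term by term:
  ∫_0^3 -6*x^5 dx = -729;  ∫_0^3 6*x^4 dx = 1458/5;  ∫_0^3 18*x^3 dx = 729/2;
  ∫_0^3 -15*x^2 dx = -135;  ∫_0^3 6*x dx = 27.
Sum: -729 + 1458/5 + 729/2 − 135 + 27 = -1809/10.
So LHS = -1809/10.
∫_0^3 v(x) φ(x) dx = ∫_0^3 (6*x^5 - 14*x^4 - 14*x^3 + 6*x^2) dx. Term by term:
  ∫_0^3 6*x^5 dx = 729;  ∫_0^3 -14*x^4 dx = -3402/5;  ∫_0^3 -14*x^3 dx = -567/2;
  ∫_0^3 6*x^2 dx = 54.
Sum: 729 − 3402/5 − 567/2 + 54 = -1809/10.
So RHS = -∫_0^3 v(x) φ(x) dx = 1809/10.
LHS − RHS = -1809/5 ≠ 0, so the identity fails.
(For a valid weak derivative the identity must hold for EVERY test function, in particular this one. The failure shows v is NOT the weak derivative of u.)
Correct weak derivative would be u'(x) = 6*x**2 + 4*x - 2.


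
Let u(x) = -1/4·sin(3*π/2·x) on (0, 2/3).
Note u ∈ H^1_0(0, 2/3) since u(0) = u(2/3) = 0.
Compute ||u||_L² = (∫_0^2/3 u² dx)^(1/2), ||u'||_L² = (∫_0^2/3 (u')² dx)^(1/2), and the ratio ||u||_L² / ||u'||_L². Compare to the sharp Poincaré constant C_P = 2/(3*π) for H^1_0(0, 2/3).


||u||_L² / ||u'||_L² = 2/(3*π) = C_P.

u(x) = -1/4·sin(3*π/2·x), so u'(x) = -3*π*cos(3*π*x/2)/8.
Writing u(x) = A·sin(kπx/L) with A = -1/4 and k = 1, use ∫_0^L sin²(kπx/L) dx = L/2 and ∫_0^L cos²(kπx/L) dx = L/2.
u² = 1/16·sin²(3*π/2·x) and (u')² = 9*π^2/64·cos²(3*π/2·x), and each of sin², cos² integrates to L/2 = 1/3 over (0, 2/3).
∫_0^2/3 u² dx = 1/48, so ||u||_L² = sqrt(3)/12.
∫_0^2/3 (u')² dx = 3*π^2/64, so ||u'||_L² = sqrt(3)*π/8.
Ratio ||u||_L² / ||u'||_L² = 2/(3*π).
Sharp Poincaré constant on H^1_0(0, 2/3) is C_P = L/π = 2/(3*π), achieved by sin(3*π/2·x).
This is the k = 1 eigenfunction (up to amplitude), so the ratio equals the sharp Poincaré constant exactly.
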